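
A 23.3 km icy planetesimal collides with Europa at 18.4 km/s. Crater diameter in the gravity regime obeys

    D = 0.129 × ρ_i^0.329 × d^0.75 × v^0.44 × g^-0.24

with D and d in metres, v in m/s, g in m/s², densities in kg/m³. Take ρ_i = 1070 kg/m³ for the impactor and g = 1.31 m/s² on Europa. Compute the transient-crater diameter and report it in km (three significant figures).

In SI units: d = 23300 m, v = 18400 m/s.
ρ_i^0.329 = 1070^0.329 = 9.924
d^0.75 = 23300^0.75 = 1886
v^0.44 = 18400^0.44 = 75.25
g^-0.24 = 1.31^-0.24 = 0.9372
D = 0.129 × 9.924 × 1886 × 75.25 × 0.9372 = 1.703 × 10^5 m
   = 170.3 km

D ≈ 170 km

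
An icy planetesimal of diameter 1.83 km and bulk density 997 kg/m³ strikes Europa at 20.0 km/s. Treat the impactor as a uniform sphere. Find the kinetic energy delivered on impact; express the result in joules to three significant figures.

E ≈ 6.40 × 10^20 J

d = 1830 m; v = 20000 m/s.
Mass m = (π/6) ρ d³ = (π/6) × 997 × (1830)³ = 3.199 × 10^12 kg
E = ½ m v² = 0.5 × 3.199 × 10^12 × (20000)² = 6.398 × 10^20 J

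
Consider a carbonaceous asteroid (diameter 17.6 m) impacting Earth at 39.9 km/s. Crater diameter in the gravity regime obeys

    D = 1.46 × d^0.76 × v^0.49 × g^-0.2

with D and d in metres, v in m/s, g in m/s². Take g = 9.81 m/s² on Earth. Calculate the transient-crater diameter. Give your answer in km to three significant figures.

In SI units: v = 39900 m/s.
d^0.76 = 17.6^0.76 = 8.843
v^0.49 = 39900^0.49 = 179.7
g^-0.2 = 9.81^-0.2 = 0.6334
D = 1.46 × 8.843 × 179.7 × 0.6334 = 1470 m
   = 1.470 km

D ≈ 1.47 km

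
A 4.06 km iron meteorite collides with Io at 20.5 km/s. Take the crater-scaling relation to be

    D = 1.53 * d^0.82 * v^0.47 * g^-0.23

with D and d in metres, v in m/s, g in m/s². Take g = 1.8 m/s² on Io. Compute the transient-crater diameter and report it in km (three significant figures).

In SI units: d = 4060 m, v = 20500 m/s.
d^0.82 = 4060^0.82 = 909.9
v^0.47 = 20500^0.47 = 106.3
g^-0.23 = 1.8^-0.23 = 0.8735
D = 1.53 × 909.9 × 106.3 × 0.8735 = 1.293 × 10^5 m
   = 129.3 km

D ≈ 129 km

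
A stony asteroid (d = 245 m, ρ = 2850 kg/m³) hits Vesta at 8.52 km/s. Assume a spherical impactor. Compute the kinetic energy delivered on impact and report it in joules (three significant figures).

v = 8520 m/s.
Mass m = (π/6) ρ d³ = (π/6) × 2850 × (245)³ = 2.195 × 10^10 kg
E = ½ m v² = 0.5 × 2.195 × 10^10 × (8520)² = 7.967 × 10^17 J

E ≈ 7.97 × 10^17 J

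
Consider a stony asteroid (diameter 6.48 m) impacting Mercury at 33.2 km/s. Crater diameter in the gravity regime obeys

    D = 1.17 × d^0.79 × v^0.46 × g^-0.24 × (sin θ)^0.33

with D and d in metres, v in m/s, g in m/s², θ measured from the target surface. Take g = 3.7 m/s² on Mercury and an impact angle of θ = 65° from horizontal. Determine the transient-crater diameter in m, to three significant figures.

D ≈ 435 m

In SI units: v = 33200 m/s.
d^0.79 = 6.48^0.79 = 4.377
v^0.46 = 33200^0.46 = 120.1
g^-0.24 = 3.7^-0.24 = 0.7305
(sin 65°)^0.33 = 0.9063^0.33 = 0.9681
D = 1.17 × 4.377 × 120.1 × 0.7305 × 0.9681 = 435.0 m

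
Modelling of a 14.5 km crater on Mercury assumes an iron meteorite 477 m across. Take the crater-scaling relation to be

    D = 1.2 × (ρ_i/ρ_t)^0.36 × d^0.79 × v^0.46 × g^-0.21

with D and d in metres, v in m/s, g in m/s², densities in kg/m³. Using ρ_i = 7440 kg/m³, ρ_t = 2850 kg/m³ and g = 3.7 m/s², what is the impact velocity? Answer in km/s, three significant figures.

v ≈ 16.1 km/s

Rearranging for v: v = [D / (1.2 · (7440/2850)^0.36 · 477^0.79 · 3.7^-0.21)]^(1/0.46).
D = 14500 m.
(7440/2850)^0.36 = 1.413
477^0.79 = 130.6
3.7^-0.21 = 0.7598
Denominator = 1.2 × 1.413 × 130.6 × 0.7598 = 168.3
D / 168.3 = 14500 / 168.3 = 86.16
v = 86.16^(1/0.46) = 86.16^2.1739 = 16112 m/s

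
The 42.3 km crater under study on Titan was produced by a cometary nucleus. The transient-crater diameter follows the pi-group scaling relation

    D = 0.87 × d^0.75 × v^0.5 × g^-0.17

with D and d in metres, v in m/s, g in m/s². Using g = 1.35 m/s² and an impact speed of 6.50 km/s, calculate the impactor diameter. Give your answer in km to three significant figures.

Rearranging for d: d = [D / (0.87 · 6500^0.5 · 1.35^-0.17)]^(1/0.75).
D = 42300 m.
6500^0.5 = 80.62
1.35^-0.17 = 0.9503
Denominator = 0.87 × 80.62 × 0.9503 = 66.65
D / 66.65 = 42300 / 66.65 = 634.7
d = 634.7^(1/0.75) = 634.7^1.3333 = 5453 m

d ≈ 5.45 km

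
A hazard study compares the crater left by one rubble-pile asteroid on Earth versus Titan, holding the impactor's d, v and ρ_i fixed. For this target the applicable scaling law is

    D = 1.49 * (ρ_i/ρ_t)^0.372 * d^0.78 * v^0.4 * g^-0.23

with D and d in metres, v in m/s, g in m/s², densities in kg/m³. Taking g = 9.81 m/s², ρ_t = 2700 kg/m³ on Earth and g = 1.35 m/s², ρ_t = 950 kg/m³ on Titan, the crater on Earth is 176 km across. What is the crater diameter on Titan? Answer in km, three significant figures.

D ≈ 410 km

The impactor-only factors (d, v, ρ_i) cancel in the ratio, leaving D_Titan/D_Earth = (g_Titan/g_Earth)^-0.23 · (ρ_t,Earth/ρ_t,Titan)^0.372.
(1.35/9.81)^-0.23 = 0.1376^-0.23 = 1.578
(2700/950)^0.372 = 2.842^0.372 = 1.475
Ratio = 1.578 × 1.475 = 2.328
D_Titan = 2.328 × 176 km = 410 km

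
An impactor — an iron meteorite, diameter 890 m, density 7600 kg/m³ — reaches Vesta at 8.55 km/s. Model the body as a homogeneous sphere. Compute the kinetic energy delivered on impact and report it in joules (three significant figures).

E ≈ 1.03 × 10^20 J

v = 8550 m/s.
Mass m = (π/6) ρ d³ = (π/6) × 7600 × (890)³ = 2.805 × 10^12 kg
E = ½ m v² = 0.5 × 2.805 × 10^12 × (8550)² = 1.025 × 10^20 J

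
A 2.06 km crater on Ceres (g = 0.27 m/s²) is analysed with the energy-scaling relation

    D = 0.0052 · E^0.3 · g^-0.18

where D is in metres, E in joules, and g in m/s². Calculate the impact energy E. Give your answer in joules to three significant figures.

E ≈ 2.08 × 10^18 J

Rearranging: E = [D / (0.0052 · g^-0.18)]^(1/0.3).
D = 2060 m.
g^-0.18 = 0.27^-0.18 = 1.266
D / (0.0052 × 1.266) = 2060 / (6.583 × 10^-3) = 3.129 × 10^5
E = (3.129 × 10^5)^3.3333 = 2.079 × 10^18 J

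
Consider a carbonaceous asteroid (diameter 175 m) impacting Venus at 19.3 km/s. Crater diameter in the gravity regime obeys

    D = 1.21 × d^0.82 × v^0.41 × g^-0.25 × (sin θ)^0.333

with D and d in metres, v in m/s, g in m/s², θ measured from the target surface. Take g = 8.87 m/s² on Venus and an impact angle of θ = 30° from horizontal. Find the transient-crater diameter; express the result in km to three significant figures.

D ≈ 2.20 km

In SI units: v = 19300 m/s.
d^0.82 = 175^0.82 = 69.07
v^0.41 = 19300^0.41 = 57.16
g^-0.25 = 8.87^-0.25 = 0.5795
(sin 30°)^0.333 = 0.5000^0.333 = 0.7939
D = 1.21 × 69.07 × 57.16 × 0.5795 × 0.7939 = 2198 m
   = 2.198 km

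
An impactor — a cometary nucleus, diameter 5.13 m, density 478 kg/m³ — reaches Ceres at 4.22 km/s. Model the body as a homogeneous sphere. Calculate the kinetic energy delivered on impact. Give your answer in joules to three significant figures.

v = 4220 m/s.
Mass m = (π/6) ρ d³ = (π/6) × 478 × (5.13)³ = 3.379 × 10^4 kg
E = ½ m v² = 0.5 × 3.379 × 10^4 × (4220)² = 3.009 × 10^11 J

E ≈ 3.01 × 10^11 J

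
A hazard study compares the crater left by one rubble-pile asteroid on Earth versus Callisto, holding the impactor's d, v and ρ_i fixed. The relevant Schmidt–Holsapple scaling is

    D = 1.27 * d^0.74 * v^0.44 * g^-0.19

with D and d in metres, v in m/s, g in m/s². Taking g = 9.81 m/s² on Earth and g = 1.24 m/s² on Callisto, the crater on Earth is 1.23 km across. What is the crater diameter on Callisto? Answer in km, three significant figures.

D ≈ 1.82 km

All impactor-dependent factors cancel in the ratio, leaving D_Callisto/D_Earth = (g_Callisto/g_Earth)^-0.19.
(1.24/9.81)^-0.19 = 0.1264^-0.19 = 1.481
D_Callisto = 1.481 × 1.23 km = 1.82 km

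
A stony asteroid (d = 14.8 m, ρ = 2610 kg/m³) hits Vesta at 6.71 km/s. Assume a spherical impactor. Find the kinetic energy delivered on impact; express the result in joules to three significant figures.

v = 6710 m/s.
Mass m = (π/6) ρ d³ = (π/6) × 2610 × (14.8)³ = 4.430 × 10^6 kg
E = ½ m v² = 0.5 × 4.430 × 10^6 × (6710)² = 9.973 × 10^13 J

E ≈ 9.97 × 10^13 J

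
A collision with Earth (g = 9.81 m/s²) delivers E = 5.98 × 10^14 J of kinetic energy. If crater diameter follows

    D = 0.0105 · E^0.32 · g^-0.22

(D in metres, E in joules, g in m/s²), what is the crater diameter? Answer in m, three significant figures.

D ≈ 340 m

E^0.32 = (5.98 × 10^14)^0.32 = 5.352 × 10^4
g^-0.22 = 9.81^-0.22 = 0.6051
D = 0.0105 × 5.352 × 10^4 × 0.6051 = 340.0 m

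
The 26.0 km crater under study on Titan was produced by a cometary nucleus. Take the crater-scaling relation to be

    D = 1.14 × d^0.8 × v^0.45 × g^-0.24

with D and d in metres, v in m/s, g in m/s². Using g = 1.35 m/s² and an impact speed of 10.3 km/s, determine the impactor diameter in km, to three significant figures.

Rearranging for d: d = [D / (1.14 · 10300^0.45 · 1.35^-0.24)]^(1/0.8).
D = 26000 m.
10300^0.45 = 63.94
1.35^-0.24 = 0.9305
Denominator = 1.14 × 63.94 × 0.9305 = 67.83
D / 67.83 = 26000 / 67.83 = 383.3
d = 383.3^(1/0.8) = 383.3^1.25 = 1696 m

d ≈ 1.70 km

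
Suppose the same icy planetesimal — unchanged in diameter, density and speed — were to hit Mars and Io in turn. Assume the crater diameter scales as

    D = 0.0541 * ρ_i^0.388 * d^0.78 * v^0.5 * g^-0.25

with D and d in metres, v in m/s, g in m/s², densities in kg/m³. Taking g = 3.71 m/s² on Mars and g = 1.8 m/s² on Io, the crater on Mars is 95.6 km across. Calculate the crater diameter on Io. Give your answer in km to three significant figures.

D ≈ 115 km

All impactor-dependent factors cancel in the ratio, leaving D_Io/D_Mars = (g_Io/g_Mars)^-0.25.
(1.8/3.71)^-0.25 = 0.4852^-0.25 = 1.198
D_Io = 1.198 × 95.6 km = 115 km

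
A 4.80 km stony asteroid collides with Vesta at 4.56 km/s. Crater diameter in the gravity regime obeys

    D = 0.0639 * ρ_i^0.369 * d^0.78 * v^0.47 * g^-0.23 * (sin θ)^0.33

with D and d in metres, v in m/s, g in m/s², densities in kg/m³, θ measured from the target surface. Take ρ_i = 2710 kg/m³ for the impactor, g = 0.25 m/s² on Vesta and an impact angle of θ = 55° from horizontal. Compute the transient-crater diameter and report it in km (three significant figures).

D ≈ 59.3 km

In SI units: d = 4800 m, v = 4560 m/s.
ρ_i^0.369 = 2710^0.369 = 18.48
d^0.78 = 4800^0.78 = 743.6
v^0.47 = 4560^0.47 = 52.45
g^-0.23 = 0.25^-0.23 = 1.376
(sin 55°)^0.33 = 0.8192^0.33 = 0.9363
D = 0.0639 × 18.48 × 743.6 × 52.45 × 1.376 × 0.9363 = 59336 m
   = 59.34 km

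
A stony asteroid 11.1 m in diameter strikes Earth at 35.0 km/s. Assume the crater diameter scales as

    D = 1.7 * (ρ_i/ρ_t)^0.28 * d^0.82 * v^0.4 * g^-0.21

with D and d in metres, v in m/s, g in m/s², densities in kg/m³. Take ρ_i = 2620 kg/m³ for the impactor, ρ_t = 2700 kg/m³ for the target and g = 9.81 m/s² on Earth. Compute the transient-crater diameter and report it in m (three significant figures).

D ≈ 494 m

In SI units: v = 35000 m/s.
(ρ_i/ρ_t)^0.28 = (2620/2700)^0.28 = 0.9916
d^0.82 = 11.1^0.82 = 7.197
v^0.4 = 35000^0.4 = 65.71
g^-0.21 = 9.81^-0.21 = 0.6191
D = 1.7 × 0.9916 × 7.197 × 65.71 × 0.6191 = 493.5 m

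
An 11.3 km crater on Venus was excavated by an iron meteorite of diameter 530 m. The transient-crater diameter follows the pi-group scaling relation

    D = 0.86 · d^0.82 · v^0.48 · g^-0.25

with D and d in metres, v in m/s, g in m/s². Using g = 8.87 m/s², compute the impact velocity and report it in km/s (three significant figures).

Rearranging for v: v = [D / (0.86 · 530^0.82 · 8.87^-0.25)]^(1/0.48).
D = 11300 m.
530^0.82 = 171.4
8.87^-0.25 = 0.5795
Denominator = 0.86 × 171.4 × 0.5795 = 85.42
D / 85.42 = 11300 / 85.42 = 132.3
v = 132.3^(1/0.48) = 132.3^2.0833 = 26293 m/s

v ≈ 26.3 km/s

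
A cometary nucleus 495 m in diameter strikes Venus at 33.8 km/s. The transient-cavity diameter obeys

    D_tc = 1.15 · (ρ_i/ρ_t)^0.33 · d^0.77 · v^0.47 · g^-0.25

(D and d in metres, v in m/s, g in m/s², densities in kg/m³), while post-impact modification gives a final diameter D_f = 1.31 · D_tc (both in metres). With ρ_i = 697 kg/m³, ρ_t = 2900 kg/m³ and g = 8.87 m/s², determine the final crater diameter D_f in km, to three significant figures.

v = 33800 m/s.
(ρ_i/ρ_t)^0.33 = (697/2900)^0.33 = 0.6247
d^0.77 = 495^0.77 = 118.8
v^0.47 = 33800^0.47 = 134.5
g^-0.25 = 8.87^-0.25 = 0.5795
D_tc = 1.15 × 0.6247 × 118.8 × 134.5 × 0.5795 = 6652 m
D_f = 1.31 × 6652 = 8714 m
     = 8.714 km

D_f ≈ 8.71 km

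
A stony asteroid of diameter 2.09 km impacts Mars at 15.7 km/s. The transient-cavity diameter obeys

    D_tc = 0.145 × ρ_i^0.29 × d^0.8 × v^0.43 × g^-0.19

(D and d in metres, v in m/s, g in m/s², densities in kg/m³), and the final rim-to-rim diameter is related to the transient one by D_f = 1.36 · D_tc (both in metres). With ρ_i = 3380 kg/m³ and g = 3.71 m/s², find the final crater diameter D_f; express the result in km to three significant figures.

In SI: d = 2090 m, v = 15700 m/s.
ρ_i^0.29 = 3380^0.29 = 10.55
d^0.8 = 2090^0.8 = 453.0
v^0.43 = 15700^0.43 = 63.71
g^-0.19 = 3.71^-0.19 = 0.7795
D_tc = 0.145 × 10.55 × 453.0 × 63.71 × 0.7795 = 34410 m
D_f = 1.36 × 34410 = 46798 m
     = 46.80 km

D_f ≈ 46.8 km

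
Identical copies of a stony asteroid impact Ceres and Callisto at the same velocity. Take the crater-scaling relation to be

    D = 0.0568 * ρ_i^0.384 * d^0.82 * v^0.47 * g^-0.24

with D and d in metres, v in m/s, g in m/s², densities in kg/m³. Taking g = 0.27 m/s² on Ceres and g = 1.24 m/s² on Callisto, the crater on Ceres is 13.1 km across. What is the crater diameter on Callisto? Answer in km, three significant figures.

All impactor-dependent factors cancel in the ratio, leaving D_Callisto/D_Ceres = (g_Callisto/g_Ceres)^-0.24.
(1.24/0.27)^-0.24 = 4.593^-0.24 = 0.6936
D_Callisto = 0.6936 × 13.1 km = 9.09 km

D ≈ 9.09 km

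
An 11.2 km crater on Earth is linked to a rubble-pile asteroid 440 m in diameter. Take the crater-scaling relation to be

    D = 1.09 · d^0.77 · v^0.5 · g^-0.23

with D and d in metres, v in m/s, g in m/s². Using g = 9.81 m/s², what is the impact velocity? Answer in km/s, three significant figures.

Rearranging for v: v = [D / (1.09 · 440^0.77 · 9.81^-0.23)]^(1/0.5).
D = 11200 m.
440^0.77 = 108.5
9.81^-0.23 = 0.5914
Denominator = 1.09 × 108.5 × 0.5914 = 69.94
D / 69.94 = 11200 / 69.94 = 160.1
v = 160.1^(1/0.5) = 160.1^2 = 25632 m/s

v ≈ 25.6 km/s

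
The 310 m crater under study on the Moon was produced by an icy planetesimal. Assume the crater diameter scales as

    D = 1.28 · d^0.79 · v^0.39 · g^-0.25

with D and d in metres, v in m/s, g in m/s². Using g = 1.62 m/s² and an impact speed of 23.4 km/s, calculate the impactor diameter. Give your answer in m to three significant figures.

Rearranging for d: d = [D / (1.28 · 23400^0.39 · 1.62^-0.25)]^(1/0.79).
23400^0.39 = 50.58
1.62^-0.25 = 0.8864
Denominator = 1.28 × 50.58 × 0.8864 = 57.39
D / 57.39 = 310 / 57.39 = 5.402
d = 5.402^(1/0.79) = 5.402^1.2658 = 8.458 m

d ≈ 8.46 m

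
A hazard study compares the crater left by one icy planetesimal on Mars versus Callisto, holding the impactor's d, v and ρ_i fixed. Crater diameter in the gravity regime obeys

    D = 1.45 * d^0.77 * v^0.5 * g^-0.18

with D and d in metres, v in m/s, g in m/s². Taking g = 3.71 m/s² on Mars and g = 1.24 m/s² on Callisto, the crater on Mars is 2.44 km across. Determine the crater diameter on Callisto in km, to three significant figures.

D ≈ 2.97 km

All impactor-dependent factors cancel in the ratio, leaving D_Callisto/D_Mars = (g_Callisto/g_Mars)^-0.18.
(1.24/3.71)^-0.18 = 0.3342^-0.18 = 1.218
D_Callisto = 1.218 × 2.44 km = 2.97 km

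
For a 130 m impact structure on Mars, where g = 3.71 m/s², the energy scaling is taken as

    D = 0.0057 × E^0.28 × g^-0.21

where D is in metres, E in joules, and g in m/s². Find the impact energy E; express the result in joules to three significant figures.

Rearranging: E = [D / (0.0057 · g^-0.21)]^(1/0.28).
g^-0.21 = 3.71^-0.21 = 0.7593
D / (0.0057 × 0.7593) = 130 / (4.328 × 10^-3) = 3.004 × 10^4
E = (3.004 × 10^4)^3.5714 = 9.810 × 10^15 J

E ≈ 9.81 × 10^15 J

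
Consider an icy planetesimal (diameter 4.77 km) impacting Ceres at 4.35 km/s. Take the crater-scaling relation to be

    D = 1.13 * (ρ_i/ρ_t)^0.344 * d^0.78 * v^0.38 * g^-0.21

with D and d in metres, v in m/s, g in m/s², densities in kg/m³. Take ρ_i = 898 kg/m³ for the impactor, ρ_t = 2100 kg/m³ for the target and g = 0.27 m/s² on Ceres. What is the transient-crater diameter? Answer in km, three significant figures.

In SI units: d = 4770 m, v = 4350 m/s.
(ρ_i/ρ_t)^0.344 = (898/2100)^0.344 = 0.7466
d^0.78 = 4770^0.78 = 740.0
v^0.38 = 4350^0.38 = 24.13
g^-0.21 = 0.27^-0.21 = 1.316
D = 1.13 × 0.7466 × 740.0 × 24.13 × 1.316 = 19825 m
   = 19.82 km

D ≈ 19.8 km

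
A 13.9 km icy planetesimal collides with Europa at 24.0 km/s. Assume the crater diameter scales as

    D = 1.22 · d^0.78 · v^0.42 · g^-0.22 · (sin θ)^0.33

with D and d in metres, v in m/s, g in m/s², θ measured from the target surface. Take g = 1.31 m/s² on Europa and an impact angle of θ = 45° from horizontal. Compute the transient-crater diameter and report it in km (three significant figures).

In SI units: d = 13900 m, v = 24000 m/s.
d^0.78 = 13900^0.78 = 1704
v^0.42 = 24000^0.42 = 69.13
g^-0.22 = 1.31^-0.22 = 0.9423
(sin 45°)^0.33 = 0.7071^0.33 = 0.8919
D = 1.22 × 1704 × 69.13 × 0.9423 × 0.8919 = 1.208 × 10^5 m
   = 120.8 km

D ≈ 121 km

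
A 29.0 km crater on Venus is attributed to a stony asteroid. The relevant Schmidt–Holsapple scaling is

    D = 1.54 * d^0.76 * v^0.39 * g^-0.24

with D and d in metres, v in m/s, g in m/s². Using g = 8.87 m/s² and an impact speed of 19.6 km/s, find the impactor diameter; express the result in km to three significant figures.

d ≈ 5.27 km

Rearranging for d: d = [D / (1.54 · 19600^0.39 · 8.87^-0.24)]^(1/0.76).
D = 29000 m.
19600^0.39 = 47.20
8.87^-0.24 = 0.5922
Denominator = 1.54 × 47.20 × 0.5922 = 43.05
D / 43.05 = 29000 / 43.05 = 673.6
d = 673.6^(1/0.76) = 673.6^1.3158 = 5268 m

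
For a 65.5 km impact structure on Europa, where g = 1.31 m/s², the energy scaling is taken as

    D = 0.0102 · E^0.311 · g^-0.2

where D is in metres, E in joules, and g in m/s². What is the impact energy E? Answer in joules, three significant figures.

Rearranging: E = [D / (0.0102 · g^-0.2)]^(1/0.311).
D = 65500 m.
g^-0.2 = 1.31^-0.2 = 0.9474
D / (0.0102 × 0.9474) = 65500 / (9.663 × 10^-3) = 6.778 × 10^6
E = (6.778 × 10^6)^3.2154 = 9.220 × 10^21 J

E ≈ 9.22 × 10^21 J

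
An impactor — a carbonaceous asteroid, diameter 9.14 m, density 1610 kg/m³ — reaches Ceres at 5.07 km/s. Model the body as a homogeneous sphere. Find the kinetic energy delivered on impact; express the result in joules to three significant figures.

v = 5070 m/s.
Mass m = (π/6) ρ d³ = (π/6) × 1610 × (9.14)³ = 6.437 × 10^5 kg
E = ½ m v² = 0.5 × 6.437 × 10^5 × (5070)² = 8.273 × 10^12 J

E ≈ 8.27 × 10^12 J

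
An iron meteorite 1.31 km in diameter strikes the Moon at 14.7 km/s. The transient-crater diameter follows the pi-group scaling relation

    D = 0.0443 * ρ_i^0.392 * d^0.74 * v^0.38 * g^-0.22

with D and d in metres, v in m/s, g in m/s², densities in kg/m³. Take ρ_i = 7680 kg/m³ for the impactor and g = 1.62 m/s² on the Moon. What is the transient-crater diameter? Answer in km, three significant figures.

D ≈ 10.3 km

In SI units: d = 1310 m, v = 14700 m/s.
ρ_i^0.392 = 7680^0.392 = 33.35
d^0.74 = 1310^0.74 = 202.7
v^0.38 = 14700^0.38 = 38.33
g^-0.22 = 1.62^-0.22 = 0.8993
D = 0.0443 × 33.35 × 202.7 × 38.33 × 0.8993 = 10323 m
   = 10.32 km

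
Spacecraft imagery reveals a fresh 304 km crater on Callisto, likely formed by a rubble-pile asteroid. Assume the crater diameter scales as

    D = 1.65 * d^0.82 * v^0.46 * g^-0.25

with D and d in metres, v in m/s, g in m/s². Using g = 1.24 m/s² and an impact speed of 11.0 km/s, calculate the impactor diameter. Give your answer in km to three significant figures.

Rearranging for d: d = [D / (1.65 · 11000^0.46 · 1.24^-0.25)]^(1/0.82).
D = 304000 m.
11000^0.46 = 72.28
1.24^-0.25 = 0.9476
Denominator = 1.65 × 72.28 × 0.9476 = 113.0
D / 113.0 = 304000 / 113.0 = 2690
d = 2690^(1/0.82) = 2690^1.2195 = 15226 m

d ≈ 15.2 km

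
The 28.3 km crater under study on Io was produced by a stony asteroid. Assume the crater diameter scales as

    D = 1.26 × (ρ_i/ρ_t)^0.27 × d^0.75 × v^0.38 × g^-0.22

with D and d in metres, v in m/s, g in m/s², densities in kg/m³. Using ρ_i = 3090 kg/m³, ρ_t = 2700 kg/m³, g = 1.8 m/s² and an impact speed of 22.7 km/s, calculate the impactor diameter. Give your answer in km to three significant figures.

d ≈ 4.45 km

Rearranging for d: d = [D / (1.26 · (3090/2700)^0.27 · 22700^0.38 · 1.8^-0.22)]^(1/0.75).
D = 28300 m.
(3090/2700)^0.27 = 1.037
22700^0.38 = 45.22
1.8^-0.22 = 0.8787
Denominator = 1.26 × 1.037 × 45.22 × 0.8787 = 51.92
D / 51.92 = 28300 / 51.92 = 545.1
d = 545.1^(1/0.75) = 545.1^1.3333 = 4452 m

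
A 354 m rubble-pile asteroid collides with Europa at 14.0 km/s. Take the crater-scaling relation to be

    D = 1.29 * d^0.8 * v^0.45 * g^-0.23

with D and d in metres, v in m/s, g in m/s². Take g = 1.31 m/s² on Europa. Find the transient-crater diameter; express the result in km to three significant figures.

In SI units: v = 14000 m/s.
d^0.8 = 354^0.8 = 109.4
v^0.45 = 14000^0.45 = 73.41
g^-0.23 = 1.31^-0.23 = 0.9398
D = 1.29 × 109.4 × 73.41 × 0.9398 = 9736 m
   = 9.736 km

D ≈ 9.74 km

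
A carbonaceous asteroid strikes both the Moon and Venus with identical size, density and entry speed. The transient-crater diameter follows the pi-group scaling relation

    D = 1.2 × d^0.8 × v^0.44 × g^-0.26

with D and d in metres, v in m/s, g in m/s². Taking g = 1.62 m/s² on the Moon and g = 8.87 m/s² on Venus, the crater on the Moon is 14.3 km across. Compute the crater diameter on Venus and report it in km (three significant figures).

All impactor-dependent factors cancel in the ratio, leaving D_Venus/D_Moon = (g_Venus/g_Moon)^-0.26.
(8.87/1.62)^-0.26 = 5.475^-0.26 = 0.6427
D_Venus = 0.6427 × 14.3 km = 9.19 km

D ≈ 9.19 km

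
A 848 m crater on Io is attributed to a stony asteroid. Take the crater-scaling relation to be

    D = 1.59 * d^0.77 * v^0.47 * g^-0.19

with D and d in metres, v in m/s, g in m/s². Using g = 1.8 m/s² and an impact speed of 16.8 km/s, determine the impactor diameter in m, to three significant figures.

d ≈ 10.6 m

Rearranging for d: d = [D / (1.59 · 16800^0.47 · 1.8^-0.19)]^(1/0.77).
16800^0.47 = 96.80
1.8^-0.19 = 0.8943
Denominator = 1.59 × 96.80 × 0.8943 = 137.6
D / 137.6 = 848 / 137.6 = 6.163
d = 6.163^(1/0.77) = 6.163^1.2987 = 10.61 m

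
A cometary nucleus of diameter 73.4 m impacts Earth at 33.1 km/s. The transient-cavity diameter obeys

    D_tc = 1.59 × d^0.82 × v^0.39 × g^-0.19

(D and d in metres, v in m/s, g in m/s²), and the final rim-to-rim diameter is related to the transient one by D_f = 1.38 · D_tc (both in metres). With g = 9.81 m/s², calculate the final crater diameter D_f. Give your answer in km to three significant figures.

D_f ≈ 2.79 km

v = 33100 m/s.
d^0.82 = 73.4^0.82 = 33.87
v^0.39 = 33100^0.39 = 57.91
g^-0.19 = 9.81^-0.19 = 0.6480
D_tc = 1.59 × 33.87 × 57.91 × 0.6480 = 2021 m
D_f = 1.38 × 2021 = 2789 m
     = 2.789 km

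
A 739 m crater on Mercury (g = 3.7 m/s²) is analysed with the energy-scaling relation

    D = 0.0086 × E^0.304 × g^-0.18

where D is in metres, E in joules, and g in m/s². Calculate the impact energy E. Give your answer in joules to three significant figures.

E ≈ 3.69 × 10^16 J

Rearranging: E = [D / (0.0086 · g^-0.18)]^(1/0.304).
g^-0.18 = 3.7^-0.18 = 0.7902
D / (0.0086 × 0.7902) = 739 / (6.796 × 10^-3) = 1.087 × 10^5
E = (1.087 × 10^5)^3.2895 = 3.687 × 10^16 J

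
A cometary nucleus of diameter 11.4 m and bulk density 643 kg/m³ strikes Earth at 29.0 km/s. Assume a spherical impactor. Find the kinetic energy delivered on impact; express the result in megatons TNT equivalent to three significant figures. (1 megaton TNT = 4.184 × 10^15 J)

E ≈ 0.0501 Mt TNT

v = 29000 m/s.
Mass m = (π/6) ρ d³ = (π/6) × 643 × (11.4)³ = 4.988 × 10^5 kg
E = ½ m v² = 0.5 × 4.988 × 10^5 × (29000)² = 2.097 × 10^14 J
   = 2.097 × 10^14 / 4.184×10^15 = 0.05012 Mt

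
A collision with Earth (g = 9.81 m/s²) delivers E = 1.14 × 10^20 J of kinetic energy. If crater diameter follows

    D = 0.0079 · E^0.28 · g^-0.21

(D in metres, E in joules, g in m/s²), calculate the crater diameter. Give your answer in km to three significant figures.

E^0.28 = (1.14 × 10^20)^0.28 = 4.130 × 10^5
g^-0.21 = 9.81^-0.21 = 0.6191
D = 0.0079 × 4.130 × 10^5 × 0.6191 = 2020 m
   = 2.020 km

D ≈ 2.02 km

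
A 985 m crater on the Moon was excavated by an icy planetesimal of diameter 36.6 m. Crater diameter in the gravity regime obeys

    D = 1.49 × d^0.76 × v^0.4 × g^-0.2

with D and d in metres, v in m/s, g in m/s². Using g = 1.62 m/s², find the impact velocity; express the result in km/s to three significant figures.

Rearranging for v: v = [D / (1.49 · 36.6^0.76 · 1.62^-0.2)]^(1/0.4).
36.6^0.76 = 15.43
1.62^-0.2 = 0.9080
Denominator = 1.49 × 15.43 × 0.9080 = 20.88
D / 20.88 = 985 / 20.88 = 47.17
v = 47.17^(1/0.4) = 47.17^2.5 = 15281 m/s

v ≈ 15.3 km/s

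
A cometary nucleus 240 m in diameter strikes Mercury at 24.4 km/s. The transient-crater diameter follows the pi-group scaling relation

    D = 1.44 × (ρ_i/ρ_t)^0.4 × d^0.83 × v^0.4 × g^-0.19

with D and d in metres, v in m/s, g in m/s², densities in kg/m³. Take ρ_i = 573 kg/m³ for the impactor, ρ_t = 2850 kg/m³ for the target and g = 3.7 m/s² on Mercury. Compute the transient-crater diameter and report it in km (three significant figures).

In SI units: v = 24400 m/s.
(ρ_i/ρ_t)^0.4 = (573/2850)^0.4 = 0.5264
d^0.83 = 240^0.83 = 94.53
v^0.4 = 24400^0.4 = 56.88
g^-0.19 = 3.7^-0.19 = 0.7799
D = 1.44 × 0.5264 × 94.53 × 56.88 × 0.7799 = 3179 m
   = 3.179 km

D ≈ 3.18 km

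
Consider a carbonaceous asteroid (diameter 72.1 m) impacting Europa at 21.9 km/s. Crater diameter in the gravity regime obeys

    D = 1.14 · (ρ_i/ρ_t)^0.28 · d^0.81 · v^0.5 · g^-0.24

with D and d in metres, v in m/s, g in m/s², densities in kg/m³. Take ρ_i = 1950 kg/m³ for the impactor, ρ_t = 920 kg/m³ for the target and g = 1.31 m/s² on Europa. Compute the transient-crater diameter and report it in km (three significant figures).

In SI units: v = 21900 m/s.
(ρ_i/ρ_t)^0.28 = (1950/920)^0.28 = 1.234
d^0.81 = 72.1^0.81 = 31.98
v^0.5 = 21900^0.5 = 148.0
g^-0.24 = 1.31^-0.24 = 0.9372
D = 1.14 × 1.234 × 31.98 × 148.0 × 0.9372 = 6240 m
   = 6.240 km

D ≈ 6.24 km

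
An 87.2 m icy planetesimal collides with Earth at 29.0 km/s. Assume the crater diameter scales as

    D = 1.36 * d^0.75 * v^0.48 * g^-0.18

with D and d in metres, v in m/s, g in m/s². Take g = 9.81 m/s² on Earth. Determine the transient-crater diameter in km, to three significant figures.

In SI units: v = 29000 m/s.
d^0.75 = 87.2^0.75 = 28.54
v^0.48 = 29000^0.48 = 138.7
g^-0.18 = 9.81^-0.18 = 0.6630
D = 1.36 × 28.54 × 138.7 × 0.6630 = 3569 m
   = 3.569 km

D ≈ 3.57 km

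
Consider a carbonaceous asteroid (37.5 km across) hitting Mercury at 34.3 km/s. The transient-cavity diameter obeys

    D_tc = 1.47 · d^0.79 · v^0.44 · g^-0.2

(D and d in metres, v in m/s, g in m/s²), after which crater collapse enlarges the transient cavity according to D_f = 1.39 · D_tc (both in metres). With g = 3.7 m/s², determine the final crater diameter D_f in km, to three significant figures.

In SI: d = 37500 m, v = 34300 m/s.
d^0.79 = 37500^0.79 = 4107
v^0.44 = 34300^0.44 = 98.98
g^-0.2 = 3.7^-0.2 = 0.7698
D_tc = 1.47 × 4107 × 98.98 × 0.7698 = 4.600 × 10^5 m
D_f = 1.39 × 4.600 × 10^5 = 6.394 × 10^5 m
     = 639.4 km

D_f ≈ 639 km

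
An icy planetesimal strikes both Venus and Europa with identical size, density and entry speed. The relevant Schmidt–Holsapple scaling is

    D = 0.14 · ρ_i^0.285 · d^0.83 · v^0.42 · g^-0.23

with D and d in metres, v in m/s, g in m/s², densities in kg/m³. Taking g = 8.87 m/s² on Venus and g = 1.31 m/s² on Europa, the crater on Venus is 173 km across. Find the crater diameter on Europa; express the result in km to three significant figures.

D ≈ 269 km

All impactor-dependent factors cancel in the ratio, leaving D_Europa/D_Venus = (g_Europa/g_Venus)^-0.23.
(1.31/8.87)^-0.23 = 0.1477^-0.23 = 1.553
D_Europa = 1.553 × 173 km = 269 km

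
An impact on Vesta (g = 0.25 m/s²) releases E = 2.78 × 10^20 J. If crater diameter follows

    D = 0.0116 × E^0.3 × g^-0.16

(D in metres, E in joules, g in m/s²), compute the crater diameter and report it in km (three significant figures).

D ≈ 19.7 km

E^0.3 = (2.78 × 10^20)^0.3 = 1.359 × 10^6
g^-0.16 = 0.25^-0.16 = 1.248
D = 0.0116 × 1.359 × 10^6 × 1.248 = 19674 m
   = 19.67 km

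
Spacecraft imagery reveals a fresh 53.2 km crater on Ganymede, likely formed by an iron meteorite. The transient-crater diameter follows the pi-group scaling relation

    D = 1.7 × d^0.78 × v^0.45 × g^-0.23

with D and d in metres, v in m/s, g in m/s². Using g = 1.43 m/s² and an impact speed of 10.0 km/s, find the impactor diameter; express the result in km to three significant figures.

Rearranging for d: d = [D / (1.7 · 10000^0.45 · 1.43^-0.23)]^(1/0.78).
D = 53200 m.
10000^0.45 = 63.10
1.43^-0.23 = 0.9210
Denominator = 1.7 × 63.10 × 0.9210 = 98.80
D / 98.80 = 53200 / 98.80 = 538.5
d = 538.5^(1/0.78) = 538.5^1.2821 = 3174 m

d ≈ 3.17 km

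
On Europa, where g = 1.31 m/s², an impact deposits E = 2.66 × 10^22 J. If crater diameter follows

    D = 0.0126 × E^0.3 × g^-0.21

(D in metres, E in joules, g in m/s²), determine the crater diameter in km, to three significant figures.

E^0.3 = (2.66 × 10^22)^0.3 = 5.339 × 10^6
g^-0.21 = 1.31^-0.21 = 0.9449
D = 0.0126 × 5.339 × 10^6 × 0.9449 = 63565 m
   = 63.56 km

D ≈ 63.6 km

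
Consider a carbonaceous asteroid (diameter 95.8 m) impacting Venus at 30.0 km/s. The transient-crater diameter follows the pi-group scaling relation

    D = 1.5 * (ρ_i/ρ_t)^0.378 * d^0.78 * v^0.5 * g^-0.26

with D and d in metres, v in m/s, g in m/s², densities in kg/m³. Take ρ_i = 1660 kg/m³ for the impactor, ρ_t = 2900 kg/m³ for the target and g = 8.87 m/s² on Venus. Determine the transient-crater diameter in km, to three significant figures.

D ≈ 4.19 km

In SI units: v = 30000 m/s.
(ρ_i/ρ_t)^0.378 = (1660/2900)^0.378 = 0.8099
d^0.78 = 95.8^0.78 = 35.11
v^0.5 = 30000^0.5 = 173.2
g^-0.26 = 8.87^-0.26 = 0.5669
D = 1.5 × 0.8099 × 35.11 × 173.2 × 0.5669 = 4188 m
   = 4.188 km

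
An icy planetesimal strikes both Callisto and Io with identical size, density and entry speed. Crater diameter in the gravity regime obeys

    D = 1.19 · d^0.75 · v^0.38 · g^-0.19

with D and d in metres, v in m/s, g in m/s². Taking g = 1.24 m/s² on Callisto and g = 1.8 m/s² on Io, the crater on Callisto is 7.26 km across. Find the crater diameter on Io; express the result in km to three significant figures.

All impactor-dependent factors cancel in the ratio, leaving D_Io/D_Callisto = (g_Io/g_Callisto)^-0.19.
(1.8/1.24)^-0.19 = 1.452^-0.19 = 0.9316
D_Io = 0.9316 × 7.26 km = 6.76 km

D ≈ 6.76 km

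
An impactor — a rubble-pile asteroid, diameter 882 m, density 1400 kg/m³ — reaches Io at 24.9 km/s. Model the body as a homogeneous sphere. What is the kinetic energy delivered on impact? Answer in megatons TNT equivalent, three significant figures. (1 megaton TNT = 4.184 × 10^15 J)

v = 24900 m/s.
Mass m = (π/6) ρ d³ = (π/6) × 1400 × (882)³ = 5.030 × 10^11 kg
E = ½ m v² = 0.5 × 5.030 × 10^11 × (24900)² = 1.559 × 10^20 J
   = 1.559 × 10^20 / 4.184×10^15 = 37261 Mt

E ≈ 37300 Mt TNT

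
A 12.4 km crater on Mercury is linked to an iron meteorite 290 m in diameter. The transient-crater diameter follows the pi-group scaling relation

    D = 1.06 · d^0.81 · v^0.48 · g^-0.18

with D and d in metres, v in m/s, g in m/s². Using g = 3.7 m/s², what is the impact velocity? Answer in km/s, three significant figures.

Rearranging for v: v = [D / (1.06 · 290^0.81 · 3.7^-0.18)]^(1/0.48).
D = 12400 m.
290^0.81 = 98.75
3.7^-0.18 = 0.7902
Denominator = 1.06 × 98.75 × 0.7902 = 82.71
D / 82.71 = 12400 / 82.71 = 149.9
v = 149.9^(1/0.48) = 149.9^2.0833 = 34107 m/s

v ≈ 34.1 km/s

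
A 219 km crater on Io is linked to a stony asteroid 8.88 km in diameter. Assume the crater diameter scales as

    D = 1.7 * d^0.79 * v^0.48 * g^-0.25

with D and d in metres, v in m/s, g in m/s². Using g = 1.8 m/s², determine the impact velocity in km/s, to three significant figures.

Rearranging for v: v = [D / (1.7 · 8880^0.79 · 1.8^-0.25)]^(1/0.48).
D = 219000 m.
8880^0.79 = 1316
1.8^-0.25 = 0.8633
Denominator = 1.7 × 1316 × 0.8633 = 1931
D / 1931 = 219000 / 1931 = 113.4
v = 113.4^(1/0.48) = 113.4^2.0833 = 19071 m/s

v ≈ 19.1 km/s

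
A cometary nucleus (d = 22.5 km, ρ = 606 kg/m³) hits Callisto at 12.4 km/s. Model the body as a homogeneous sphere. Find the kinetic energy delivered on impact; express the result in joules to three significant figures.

d = 22500 m; v = 12400 m/s.
Mass m = (π/6) ρ d³ = (π/6) × 606 × (22500)³ = 3.614 × 10^15 kg
E = ½ m v² = 0.5 × 3.614 × 10^15 × (12400)² = 2.778 × 10^23 J

E ≈ 2.78 × 10^23 J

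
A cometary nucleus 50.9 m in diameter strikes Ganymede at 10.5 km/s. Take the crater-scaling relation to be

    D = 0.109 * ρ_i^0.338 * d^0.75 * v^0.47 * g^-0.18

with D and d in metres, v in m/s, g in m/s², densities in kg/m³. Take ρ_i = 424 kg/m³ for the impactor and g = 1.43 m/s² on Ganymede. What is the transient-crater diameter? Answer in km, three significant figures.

In SI units: v = 10500 m/s.
ρ_i^0.338 = 424^0.338 = 7.728
d^0.75 = 50.9^0.75 = 19.06
v^0.47 = 10500^0.47 = 77.62
g^-0.18 = 1.43^-0.18 = 0.9376
D = 0.109 × 7.728 × 19.06 × 77.62 × 0.9376 = 1168 m
   = 1.168 km

D ≈ 1.17 km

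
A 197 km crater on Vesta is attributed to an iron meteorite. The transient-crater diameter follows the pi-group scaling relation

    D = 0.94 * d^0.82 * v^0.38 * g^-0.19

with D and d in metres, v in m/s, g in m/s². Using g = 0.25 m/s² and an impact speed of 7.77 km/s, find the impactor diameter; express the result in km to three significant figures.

d ≈ 35.2 km

Rearranging for d: d = [D / (0.94 · 7770^0.38 · 0.25^-0.19)]^(1/0.82).
D = 197000 m.
7770^0.38 = 30.09
0.25^-0.19 = 1.301
Denominator = 0.94 × 30.09 × 1.301 = 36.80
D / 36.80 = 197000 / 36.80 = 5353
d = 5353^(1/0.82) = 5353^1.2195 = 35239 m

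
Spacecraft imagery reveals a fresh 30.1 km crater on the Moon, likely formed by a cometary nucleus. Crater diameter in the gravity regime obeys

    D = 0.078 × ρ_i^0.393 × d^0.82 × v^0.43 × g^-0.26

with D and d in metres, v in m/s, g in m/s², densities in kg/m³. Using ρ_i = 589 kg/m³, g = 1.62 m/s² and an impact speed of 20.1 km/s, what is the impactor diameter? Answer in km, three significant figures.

d ≈ 1.97 km

Rearranging for d: d = [D / (0.078 · 589^0.393 · 20100^0.43 · 1.62^-0.26)]^(1/0.82).
D = 30100 m.
589^0.393 = 12.26
20100^0.43 = 70.86
1.62^-0.26 = 0.8821
Denominator = 0.078 × 12.26 × 70.86 × 0.8821 = 59.77
D / 59.77 = 30100 / 59.77 = 503.6
d = 503.6^(1/0.82) = 503.6^1.2195 = 1973 m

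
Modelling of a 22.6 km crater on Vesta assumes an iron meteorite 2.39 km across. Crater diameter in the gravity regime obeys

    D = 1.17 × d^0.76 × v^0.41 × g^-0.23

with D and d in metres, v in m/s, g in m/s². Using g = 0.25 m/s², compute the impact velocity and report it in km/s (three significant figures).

v ≈ 7.13 km/s

Rearranging for v: v = [D / (1.17 · 2390^0.76 · 0.25^-0.23)]^(1/0.41).
D = 22600 m.
2390^0.76 = 369.5
0.25^-0.23 = 1.376
Denominator = 1.17 × 369.5 × 1.376 = 594.9
D / 594.9 = 22600 / 594.9 = 37.99
v = 37.99^(1/0.41) = 37.99^2.439 = 7125 m/s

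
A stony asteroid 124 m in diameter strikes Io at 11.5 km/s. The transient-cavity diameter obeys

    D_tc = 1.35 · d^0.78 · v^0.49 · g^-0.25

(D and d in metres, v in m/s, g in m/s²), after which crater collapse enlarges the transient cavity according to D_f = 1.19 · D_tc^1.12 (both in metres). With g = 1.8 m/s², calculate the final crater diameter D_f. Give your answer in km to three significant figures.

D_f ≈ 16.1 km

v = 11500 m/s.
d^0.78 = 124^0.78 = 42.94
v^0.49 = 11500^0.49 = 97.67
g^-0.25 = 1.8^-0.25 = 0.8633
D_tc = 1.35 × 42.94 × 97.67 × 0.8633 = 4888 m
D_f = 1.19 × (4888)^1.12 = 16120 m
     = 16.12 km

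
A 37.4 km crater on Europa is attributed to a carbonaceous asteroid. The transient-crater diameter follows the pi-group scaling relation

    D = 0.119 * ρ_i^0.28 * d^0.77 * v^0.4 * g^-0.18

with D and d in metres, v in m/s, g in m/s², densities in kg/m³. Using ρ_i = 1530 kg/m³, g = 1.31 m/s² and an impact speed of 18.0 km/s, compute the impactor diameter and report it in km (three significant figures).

Rearranging for d: d = [D / (0.119 · 1530^0.28 · 18000^0.4 · 1.31^-0.18)]^(1/0.77).
D = 37400 m.
1530^0.28 = 7.793
18000^0.4 = 50.36
1.31^-0.18 = 0.9526
Denominator = 0.119 × 7.793 × 50.36 × 0.9526 = 44.49
D / 44.49 = 37400 / 44.49 = 840.6
d = 840.6^(1/0.77) = 840.6^1.2987 = 6283 m

d ≈ 6.28 km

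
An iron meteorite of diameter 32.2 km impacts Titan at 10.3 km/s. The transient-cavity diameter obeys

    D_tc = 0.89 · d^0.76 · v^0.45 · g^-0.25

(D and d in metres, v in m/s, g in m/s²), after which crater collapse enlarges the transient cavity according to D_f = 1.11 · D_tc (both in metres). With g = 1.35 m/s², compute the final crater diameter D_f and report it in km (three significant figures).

In SI: d = 32200 m, v = 10300 m/s.
d^0.76 = 32200^0.76 = 2667
v^0.45 = 10300^0.45 = 63.94
g^-0.25 = 1.35^-0.25 = 0.9277
D_tc = 0.89 × 2667 × 63.94 × 0.9277 = 1.408 × 10^5 m
D_f = 1.11 × 1.408 × 10^5 = 1.563 × 10^5 m
     = 156.3 km

D_f ≈ 156 km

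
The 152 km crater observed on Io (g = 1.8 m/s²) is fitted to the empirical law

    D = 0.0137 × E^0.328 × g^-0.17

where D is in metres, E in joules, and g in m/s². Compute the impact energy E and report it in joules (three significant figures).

Rearranging: E = [D / (0.0137 · g^-0.17)]^(1/0.328).
D = 152000 m.
g^-0.17 = 1.8^-0.17 = 0.9049
D / (0.0137 × 0.9049) = 152000 / (0.01240) = 1.226 × 10^7
E = (1.226 × 10^7)^3.0488 = 4.087 × 10^21 J

E ≈ 4.09 × 10^21 J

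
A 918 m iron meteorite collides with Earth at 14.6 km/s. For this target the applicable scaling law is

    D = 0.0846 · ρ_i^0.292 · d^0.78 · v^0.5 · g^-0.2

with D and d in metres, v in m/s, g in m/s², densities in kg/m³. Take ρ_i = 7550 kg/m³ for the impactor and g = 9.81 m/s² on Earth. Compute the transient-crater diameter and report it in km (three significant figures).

In SI units: v = 14600 m/s.
ρ_i^0.292 = 7550^0.292 = 13.56
d^0.78 = 918^0.78 = 204.7
v^0.5 = 14600^0.5 = 120.8
g^-0.2 = 9.81^-0.2 = 0.6334
D = 0.0846 × 13.56 × 204.7 × 120.8 × 0.6334 = 17968 m
   = 17.97 km

D ≈ 18.0 km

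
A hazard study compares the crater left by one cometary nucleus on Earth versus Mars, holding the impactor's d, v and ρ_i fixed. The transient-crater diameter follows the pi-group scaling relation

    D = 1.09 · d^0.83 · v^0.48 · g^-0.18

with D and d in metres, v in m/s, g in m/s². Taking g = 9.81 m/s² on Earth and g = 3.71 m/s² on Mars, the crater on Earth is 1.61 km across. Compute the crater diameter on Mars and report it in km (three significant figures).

D ≈ 1.92 km

All impactor-dependent factors cancel in the ratio, leaving D_Mars/D_Earth = (g_Mars/g_Earth)^-0.18.
(3.71/9.81)^-0.18 = 0.3782^-0.18 = 1.191
D_Mars = 1.191 × 1.61 km = 1.92 km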